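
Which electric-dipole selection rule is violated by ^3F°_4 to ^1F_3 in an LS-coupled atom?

the ΔS = 0 rule

Parity must change: odd → even — ok.
ΔL = 0, ±1 (not L=0↔0): L: 3 → 3, ΔL = +0 — ok.
ΔJ = 0, ±1 (not J=0↔0): J: 4 → 3, ΔJ = -1 — ok.
ΔS = 0: S: 1 → 0 — fails.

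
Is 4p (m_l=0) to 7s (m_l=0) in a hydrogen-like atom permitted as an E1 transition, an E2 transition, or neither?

E1

Δl = 0 − 1 = -1; l_i + l_f = 1.
Δm_l = +0.
E1 (Δl = ±1, |Δm_l| ≤ 1): satisfied.
E2 (Δl = 0,±2, l_i+l_f ≥ 2, |Δm_l| ≤ 2): not satisfied.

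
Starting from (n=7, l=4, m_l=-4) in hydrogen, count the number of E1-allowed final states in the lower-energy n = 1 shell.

E1 requires l_f ∈ {3, 5}, but neither lies in [0, 0], so no final state is reachable.
Total: 0.

0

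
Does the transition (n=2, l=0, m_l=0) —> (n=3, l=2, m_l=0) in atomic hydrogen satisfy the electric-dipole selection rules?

forbidden

l: 0 → 2 (Δl = +2). Δl = ±1 violated.
Δm_l = 0 − (0) = +0. E1 requires Δm_l = 0, ±1: satisfied.
The transition is electric-dipole forbidden.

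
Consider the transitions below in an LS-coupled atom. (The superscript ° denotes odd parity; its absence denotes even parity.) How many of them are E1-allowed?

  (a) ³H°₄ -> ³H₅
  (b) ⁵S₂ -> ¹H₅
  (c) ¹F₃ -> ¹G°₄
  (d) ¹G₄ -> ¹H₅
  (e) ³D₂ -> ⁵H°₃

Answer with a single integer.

2

(a) allowed
(b) forbidden (parity, ΔS, ΔL, ΔJ fail)
(c) allowed
(d) forbidden (parity fails)
(e) forbidden (ΔS, ΔL fail)
Total allowed: 2 of 5.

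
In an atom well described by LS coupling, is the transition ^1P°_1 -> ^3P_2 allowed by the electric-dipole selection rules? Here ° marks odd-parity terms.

Initial level: S=0, L=1, J=1, parity odd. Final level: S=1, L=1, J=2, parity even.
ΔL = 0, ±1 (not L=0↔0): L: 1 → 1, ΔL = +0 — ✓.
Parity must change: odd → even — ✓.
ΔJ = 0, ±1 (not J=0↔0): J: 1 → 2, ΔJ = +1 — ✓.
ΔS = 0: S: 0 → 1 — ✗.
Rule(s) violated: ΔS.

forbidden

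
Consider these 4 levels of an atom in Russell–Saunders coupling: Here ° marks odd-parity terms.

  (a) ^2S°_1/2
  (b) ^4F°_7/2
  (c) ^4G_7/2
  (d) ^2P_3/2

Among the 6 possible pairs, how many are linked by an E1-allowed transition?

(a)–(b): forbidden (parity, ΔS, ΔL, ΔJ).
(a)–(c): forbidden (ΔS, ΔL, ΔJ).
(a)–(d): allowed.
(b)–(c): allowed.
(b)–(d): forbidden (ΔS, ΔL, ΔJ).
(c)–(d): forbidden (parity, ΔS, ΔL, ΔJ).
Allowed pairs: 2 of 6.

2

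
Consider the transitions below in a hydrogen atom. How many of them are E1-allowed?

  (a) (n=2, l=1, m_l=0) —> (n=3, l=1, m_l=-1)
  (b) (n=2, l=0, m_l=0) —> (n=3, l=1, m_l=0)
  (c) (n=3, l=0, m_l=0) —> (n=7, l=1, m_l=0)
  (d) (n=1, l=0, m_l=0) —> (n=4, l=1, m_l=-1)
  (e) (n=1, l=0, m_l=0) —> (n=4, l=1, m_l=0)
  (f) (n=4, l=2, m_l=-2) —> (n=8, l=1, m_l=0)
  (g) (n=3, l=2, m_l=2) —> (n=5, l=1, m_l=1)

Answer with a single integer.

(a) forbidden — Δl = +0 (E1 requires Δl = ±1)
(b) allowed
(c) allowed
(d) allowed
(e) allowed
(f) forbidden — Δm_l = +2 (E1 requires Δm_l = 0, ±1)
(g) allowed
Total allowed: 5 of 7.

5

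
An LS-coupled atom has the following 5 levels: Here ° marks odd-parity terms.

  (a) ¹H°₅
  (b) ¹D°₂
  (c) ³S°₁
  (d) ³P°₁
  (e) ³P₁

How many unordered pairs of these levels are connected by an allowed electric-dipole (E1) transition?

2

(a)–(b): forbidden (parity, ΔL, ΔJ).
(a)–(c): forbidden (parity, ΔS, ΔL, ΔJ).
(a)–(d): forbidden (parity, ΔS, ΔL, ΔJ).
(a)–(e): forbidden (ΔS, ΔL, ΔJ).
(b)–(c): forbidden (parity, ΔS, ΔL).
(b)–(d): forbidden (parity, ΔS).
(b)–(e): forbidden (ΔS).
(c)–(d): forbidden (parity).
(c)–(e): allowed.
(d)–(e): allowed.
Allowed pairs: 2 of 10.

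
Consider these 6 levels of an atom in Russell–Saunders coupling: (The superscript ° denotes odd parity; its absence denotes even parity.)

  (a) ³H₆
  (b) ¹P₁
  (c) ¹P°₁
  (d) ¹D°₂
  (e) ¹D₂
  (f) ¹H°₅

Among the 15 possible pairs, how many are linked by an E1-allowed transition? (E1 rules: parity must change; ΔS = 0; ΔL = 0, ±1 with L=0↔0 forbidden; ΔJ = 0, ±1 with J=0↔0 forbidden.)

(a)–(b): forbidden (parity, ΔS, ΔL, ΔJ).
(a)–(c): forbidden (ΔS, ΔL, ΔJ).
(a)–(d): forbidden (ΔS, ΔL, ΔJ).
(a)–(e): forbidden (parity, ΔS, ΔL, ΔJ).
(a)–(f): forbidden (ΔS).
(b)–(c): allowed.
(b)–(d): allowed.
(b)–(e): forbidden (parity).
(b)–(f): forbidden (ΔL, ΔJ).
(c)–(d): forbidden (parity).
(c)–(e): allowed.
(c)–(f): forbidden (parity, ΔL, ΔJ).
(d)–(e): allowed.
(d)–(f): forbidden (parity, ΔL, ΔJ).
(e)–(f): forbidden (ΔL, ΔJ).
Allowed pairs: 4 of 15.

4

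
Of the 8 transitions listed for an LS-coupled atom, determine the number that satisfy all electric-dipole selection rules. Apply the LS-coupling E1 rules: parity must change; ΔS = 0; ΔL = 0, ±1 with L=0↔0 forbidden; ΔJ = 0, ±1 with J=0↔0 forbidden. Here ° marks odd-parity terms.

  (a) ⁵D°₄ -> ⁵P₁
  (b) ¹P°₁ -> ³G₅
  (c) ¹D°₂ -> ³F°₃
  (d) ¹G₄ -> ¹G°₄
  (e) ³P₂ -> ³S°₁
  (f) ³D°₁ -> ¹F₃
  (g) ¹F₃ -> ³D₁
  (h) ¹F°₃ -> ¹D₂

(a) forbidden (ΔJ fails)
(b) forbidden (ΔS, ΔL, ΔJ fail)
(c) forbidden (parity, ΔS fail)
(d) allowed
(e) allowed
(f) forbidden (ΔS, ΔJ fail)
(g) forbidden (parity, ΔS, ΔJ fail)
(h) allowed
Total allowed: 3 of 8.

3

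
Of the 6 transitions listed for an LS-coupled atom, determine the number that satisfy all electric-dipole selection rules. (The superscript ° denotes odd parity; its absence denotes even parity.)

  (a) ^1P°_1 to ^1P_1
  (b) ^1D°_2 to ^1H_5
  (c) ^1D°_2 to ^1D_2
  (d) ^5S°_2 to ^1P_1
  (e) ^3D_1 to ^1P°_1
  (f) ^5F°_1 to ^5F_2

3

(a) allowed
(b) forbidden (ΔL, ΔJ fail)
(c) allowed
(d) forbidden (ΔS fails)
(e) forbidden (ΔS fails)
(f) allowed
Total allowed: 3 of 6.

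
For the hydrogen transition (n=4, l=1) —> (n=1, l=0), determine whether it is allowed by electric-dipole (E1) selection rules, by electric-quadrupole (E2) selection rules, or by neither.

E1

Δl = 0 − 1 = -1; l_i + l_f = 1.
E1 (Δl = ±1): satisfied.
E2 (Δl = 0,±2, l_i+l_f ≥ 2): not satisfied.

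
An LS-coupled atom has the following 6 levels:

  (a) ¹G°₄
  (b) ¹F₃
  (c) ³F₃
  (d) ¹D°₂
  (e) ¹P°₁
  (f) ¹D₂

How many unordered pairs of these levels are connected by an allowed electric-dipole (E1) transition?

(a)–(b): allowed.
(a)–(c): forbidden (ΔS).
(a)–(d): forbidden (parity, ΔL, ΔJ).
(a)–(e): forbidden (parity, ΔL, ΔJ).
(a)–(f): forbidden (ΔL, ΔJ).
(b)–(c): forbidden (parity, ΔS).
(b)–(d): allowed.
(b)–(e): forbidden (ΔL, ΔJ).
(b)–(f): forbidden (parity).
(c)–(d): forbidden (ΔS).
(c)–(e): forbidden (ΔS, ΔL, ΔJ).
(c)–(f): forbidden (parity, ΔS).
(d)–(e): forbidden (parity).
(d)–(f): allowed.
(e)–(f): allowed.
Allowed pairs: 4 of 15.

4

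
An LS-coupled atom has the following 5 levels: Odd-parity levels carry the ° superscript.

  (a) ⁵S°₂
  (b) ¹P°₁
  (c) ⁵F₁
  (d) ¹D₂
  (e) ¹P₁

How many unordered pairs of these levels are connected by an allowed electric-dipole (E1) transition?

2

(a)–(b): forbidden (parity, ΔS).
(a)–(c): forbidden (ΔL).
(a)–(d): forbidden (ΔS, ΔL).
(a)–(e): forbidden (ΔS).
(b)–(c): forbidden (ΔS, ΔL).
(b)–(d): allowed.
(b)–(e): allowed.
(c)–(d): forbidden (parity, ΔS).
(c)–(e): forbidden (parity, ΔS, ΔL).
(d)–(e): forbidden (parity).
Allowed pairs: 2 of 10.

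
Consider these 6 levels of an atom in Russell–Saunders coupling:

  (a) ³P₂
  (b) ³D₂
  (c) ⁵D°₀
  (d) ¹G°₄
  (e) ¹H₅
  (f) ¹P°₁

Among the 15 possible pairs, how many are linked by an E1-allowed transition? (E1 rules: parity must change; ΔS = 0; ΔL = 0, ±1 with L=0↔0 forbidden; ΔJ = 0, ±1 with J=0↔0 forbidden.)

1

(a)–(b): forbidden (parity).
(a)–(c): forbidden (ΔS, ΔJ).
(a)–(d): forbidden (ΔS, ΔL, ΔJ).
(a)–(e): forbidden (parity, ΔS, ΔL, ΔJ).
(a)–(f): forbidden (ΔS).
(b)–(c): forbidden (ΔS, ΔJ).
(b)–(d): forbidden (ΔS, ΔL, ΔJ).
(b)–(e): forbidden (parity, ΔS, ΔL, ΔJ).
(b)–(f): forbidden (ΔS).
(c)–(d): forbidden (parity, ΔS, ΔL, ΔJ).
(c)–(e): forbidden (ΔS, ΔL, ΔJ).
(c)–(f): forbidden (parity, ΔS).
(d)–(e): allowed.
(d)–(f): forbidden (parity, ΔL, ΔJ).
(e)–(f): forbidden (ΔL, ΔJ).
Allowed pairs: 1 of 15.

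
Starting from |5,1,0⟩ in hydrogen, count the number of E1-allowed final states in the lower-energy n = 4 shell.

E1 requires Δl = ±1, so l_f ∈ {0, 2}; with 0 ≤ l_f ≤ n_f−1 = 3, the allowed l_f values are {0, 2}.
For l_f = 0: m_f ∈ {m_i−1, m_i, m_i+1} ∩ [−0, 0] = {0} → 1 state.
For l_f = 2: m_f ∈ {m_i−1, m_i, m_i+1} ∩ [−2, 2] = {-1, 0, 1} → 3 states.
Total: 4.

4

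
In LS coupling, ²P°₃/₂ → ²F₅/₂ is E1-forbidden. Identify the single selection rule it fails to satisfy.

the ΔL = 0, ±1 rule

Parity must change: odd → even — ✓.
ΔS = 0: S: 1/2 → 1/2 — ✓.
ΔL = 0, ±1 (not L=0↔0): L: 1 → 3, ΔL = +2 — ✗.
ΔJ = 0, ±1 (not J=0↔0): J: 3/2 → 5/2, ΔJ = +1 — ✓.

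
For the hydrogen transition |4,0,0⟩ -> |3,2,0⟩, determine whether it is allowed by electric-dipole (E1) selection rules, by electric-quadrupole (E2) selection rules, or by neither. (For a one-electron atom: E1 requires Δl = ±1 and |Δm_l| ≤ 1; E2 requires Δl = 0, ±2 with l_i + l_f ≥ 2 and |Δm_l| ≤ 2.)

Δl = 2 − 0 = +2; l_i + l_f = 2.
Δm_l = +0.
E1 (Δl = ±1, |Δm_l| ≤ 1): not satisfied.
E2 (Δl = 0,±2, l_i+l_f ≥ 2, |Δm_l| ≤ 2): satisfied.

E2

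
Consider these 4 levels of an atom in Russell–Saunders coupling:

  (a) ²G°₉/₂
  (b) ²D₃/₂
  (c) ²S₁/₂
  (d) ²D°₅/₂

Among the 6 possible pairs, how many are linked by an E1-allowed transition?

(a)–(b): forbidden (ΔL, ΔJ).
(a)–(c): forbidden (ΔL, ΔJ).
(a)–(d): forbidden (parity, ΔL, ΔJ).
(b)–(c): forbidden (parity, ΔL).
(b)–(d): allowed.
(c)–(d): forbidden (ΔL, ΔJ).
Allowed pairs: 1 of 6.

1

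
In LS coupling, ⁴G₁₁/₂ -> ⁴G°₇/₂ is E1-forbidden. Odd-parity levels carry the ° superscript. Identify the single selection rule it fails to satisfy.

Initial level: S=3/2, L=4, J=11/2, parity even. Final level: S=3/2, L=4, J=7/2, parity odd.
Parity must change: even → odd — satisfied.
ΔS = 0: S: 3/2 → 3/2 — satisfied.
ΔL = 0, ±1 (not L=0↔0): L: 4 → 4, ΔL = +0 — satisfied.
ΔJ = 0, ±1 (not J=0↔0): J: 11/2 → 7/2, ΔJ = -2 — violated.

the ΔJ = 0, ±1 rule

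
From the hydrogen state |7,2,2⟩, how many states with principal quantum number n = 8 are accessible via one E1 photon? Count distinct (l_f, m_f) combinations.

E1 requires Δl = ±1, so l_f ∈ {1, 3}; with 0 ≤ l_f ≤ n_f−1 = 7, the allowed l_f values are {1, 3}.
For l_f = 1: m_f ∈ {m_i−1, m_i, m_i+1} ∩ [−1, 1] = {1} → 1 state.
For l_f = 3: m_f ∈ {m_i−1, m_i, m_i+1} ∩ [−3, 3] = {1, 2, 3} → 3 states.
Total: 4.

4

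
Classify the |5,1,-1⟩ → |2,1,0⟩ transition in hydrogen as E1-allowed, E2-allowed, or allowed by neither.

Δl = 1 − 1 = +0; l_i + l_f = 2.
Δm_l = +1.
E1 (Δl = ±1, |Δm_l| ≤ 1): not satisfied.
E2 (Δl = 0,±2, l_i+l_f ≥ 2, |Δm_l| ≤ 2): satisfied.

E2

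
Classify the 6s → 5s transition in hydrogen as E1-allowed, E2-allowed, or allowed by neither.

Δl = 0 − 0 = +0; l_i + l_f = 0.
E1 (Δl = ±1): not satisfied.
E2 (Δl = 0,±2, l_i+l_f ≥ 2): not satisfied.

neither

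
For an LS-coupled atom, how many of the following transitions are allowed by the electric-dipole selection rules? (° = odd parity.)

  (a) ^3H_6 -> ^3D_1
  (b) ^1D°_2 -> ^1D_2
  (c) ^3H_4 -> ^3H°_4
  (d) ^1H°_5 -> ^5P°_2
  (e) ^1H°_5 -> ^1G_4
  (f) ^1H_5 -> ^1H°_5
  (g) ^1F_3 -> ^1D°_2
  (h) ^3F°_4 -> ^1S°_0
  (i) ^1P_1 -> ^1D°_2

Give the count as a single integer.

6

(a) forbidden (parity, ΔL, ΔJ fail)
(b) allowed
(c) allowed
(d) forbidden (parity, ΔS, ΔL, ΔJ fail)
(e) allowed
(f) allowed
(g) allowed
(h) forbidden (parity, ΔS, ΔL, ΔJ fail)
(i) allowed
Total allowed: 6 of 9.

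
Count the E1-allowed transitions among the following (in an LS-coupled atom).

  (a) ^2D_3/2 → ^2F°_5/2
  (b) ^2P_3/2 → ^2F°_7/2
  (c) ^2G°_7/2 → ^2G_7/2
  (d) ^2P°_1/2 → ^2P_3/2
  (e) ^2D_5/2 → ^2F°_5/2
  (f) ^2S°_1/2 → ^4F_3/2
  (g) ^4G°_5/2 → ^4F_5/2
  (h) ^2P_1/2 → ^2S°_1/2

(a) allowed
(b) forbidden (ΔL, ΔJ fail)
(c) allowed
(d) allowed
(e) allowed
(f) forbidden (ΔS, ΔL fail)
(g) allowed
(h) allowed
Total allowed: 6 of 8.

6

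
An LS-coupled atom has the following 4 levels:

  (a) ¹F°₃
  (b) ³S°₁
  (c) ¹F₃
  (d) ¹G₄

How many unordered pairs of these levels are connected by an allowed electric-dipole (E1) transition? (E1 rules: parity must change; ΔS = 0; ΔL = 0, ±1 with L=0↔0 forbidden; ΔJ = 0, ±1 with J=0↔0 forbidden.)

2

(a)–(b): forbidden (parity, ΔS, ΔL, ΔJ).
(a)–(c): allowed.
(a)–(d): allowed.
(b)–(c): forbidden (ΔS, ΔL, ΔJ).
(b)–(d): forbidden (ΔS, ΔL, ΔJ).
(c)–(d): forbidden (parity).
Allowed pairs: 2 of 6.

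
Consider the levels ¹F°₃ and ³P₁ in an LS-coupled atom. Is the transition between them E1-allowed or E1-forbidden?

forbidden

Reading off the term symbols: S 0→1, L 3→1, J 3→1, parity odd→even.
ΔJ = 0, ±1 (not J=0↔0): J: 3 → 1, ΔJ = -2 — violated.
Parity must change: odd → even — satisfied.
ΔS = 0: S: 0 → 1 — violated.
ΔL = 0, ±1 (not L=0↔0): L: 3 → 1, ΔL = -2 — violated.
Rule(s) violated: ΔS, ΔL, ΔJ.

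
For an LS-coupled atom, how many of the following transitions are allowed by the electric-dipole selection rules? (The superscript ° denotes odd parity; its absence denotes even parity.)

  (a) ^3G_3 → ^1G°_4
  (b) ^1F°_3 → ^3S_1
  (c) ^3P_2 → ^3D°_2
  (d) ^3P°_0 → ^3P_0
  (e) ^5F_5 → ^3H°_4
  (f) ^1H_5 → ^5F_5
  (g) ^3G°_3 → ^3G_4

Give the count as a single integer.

2

(a) forbidden (ΔS fails)
(b) forbidden (ΔS, ΔL, ΔJ fail)
(c) allowed
(d) forbidden (ΔJ fails)
(e) forbidden (ΔS, ΔL fail)
(f) forbidden (parity, ΔS, ΔL fail)
(g) allowed
Total allowed: 2 of 7.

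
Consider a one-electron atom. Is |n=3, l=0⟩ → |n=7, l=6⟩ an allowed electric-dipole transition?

l: 0 → 6 (Δl = +6). Δl = ±1 violated.
The transition is electric-dipole forbidden.

forbidden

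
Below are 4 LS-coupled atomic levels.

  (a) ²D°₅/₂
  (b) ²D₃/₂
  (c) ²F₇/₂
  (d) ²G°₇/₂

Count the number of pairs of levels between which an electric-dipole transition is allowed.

(a)–(b): allowed.
(a)–(c): allowed.
(a)–(d): forbidden (parity, ΔL).
(b)–(c): forbidden (parity, ΔJ).
(b)–(d): forbidden (ΔL, ΔJ).
(c)–(d): allowed.
Allowed pairs: 3 of 6.

3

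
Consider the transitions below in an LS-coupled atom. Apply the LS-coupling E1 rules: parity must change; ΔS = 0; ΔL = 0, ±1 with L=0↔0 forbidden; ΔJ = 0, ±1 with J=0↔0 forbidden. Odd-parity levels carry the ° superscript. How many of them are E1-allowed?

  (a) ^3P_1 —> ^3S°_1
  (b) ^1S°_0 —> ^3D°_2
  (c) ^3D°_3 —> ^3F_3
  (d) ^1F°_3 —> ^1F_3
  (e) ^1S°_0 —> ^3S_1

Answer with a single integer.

3

(a) allowed
(b) forbidden (parity, ΔS, ΔL, ΔJ fail)
(c) allowed
(d) allowed
(e) forbidden (ΔS, ΔL fail)
Total allowed: 3 of 5.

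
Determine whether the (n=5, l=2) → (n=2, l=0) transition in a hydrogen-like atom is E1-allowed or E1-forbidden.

l: 2 → 0 (Δl = -2). Δl = ±1 ✗.
The transition is electric-dipole forbidden.

forbidden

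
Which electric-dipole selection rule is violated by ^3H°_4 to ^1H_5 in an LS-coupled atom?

Reading off the term symbols: S 1→0, L 5→5, J 4→5, parity odd→even.
Parity must change: odd → even — ✓.
ΔS = 0: S: 1 → 0 — ✗.
ΔL = 0, ±1 (not L=0↔0): L: 5 → 5, ΔL = +0 — ✓.
ΔJ = 0, ±1 (not J=0↔0): J: 4 → 5, ΔJ = +1 — ✓.

the ΔS = 0 rule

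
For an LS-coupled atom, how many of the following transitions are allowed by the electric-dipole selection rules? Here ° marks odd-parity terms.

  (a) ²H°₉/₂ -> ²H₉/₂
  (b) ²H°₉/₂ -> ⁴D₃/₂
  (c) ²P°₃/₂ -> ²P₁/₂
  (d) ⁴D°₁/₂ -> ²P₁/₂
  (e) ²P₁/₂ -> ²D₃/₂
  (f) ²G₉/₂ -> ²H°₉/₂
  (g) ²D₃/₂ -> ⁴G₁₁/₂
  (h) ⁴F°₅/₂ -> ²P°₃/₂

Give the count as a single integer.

3

(a) allowed
(b) forbidden (ΔS, ΔL, ΔJ fail)
(c) allowed
(d) forbidden (ΔS fails)
(e) forbidden (parity fails)
(f) allowed
(g) forbidden (parity, ΔS, ΔL, ΔJ fail)
(h) forbidden (parity, ΔS, ΔL fail)
Total allowed: 3 of 8.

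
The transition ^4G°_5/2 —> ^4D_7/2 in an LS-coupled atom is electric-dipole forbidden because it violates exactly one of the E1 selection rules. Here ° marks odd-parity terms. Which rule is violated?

ΔS = 0: S: 3/2 → 3/2 — ✓.
Parity must change: odd → even — ✓.
ΔJ = 0, ±1 (not J=0↔0): J: 5/2 → 7/2, ΔJ = +1 — ✓.
ΔL = 0, ±1 (not L=0↔0): L: 4 → 2, ΔL = -2 — ✗.

the ΔL = 0, ±1 rule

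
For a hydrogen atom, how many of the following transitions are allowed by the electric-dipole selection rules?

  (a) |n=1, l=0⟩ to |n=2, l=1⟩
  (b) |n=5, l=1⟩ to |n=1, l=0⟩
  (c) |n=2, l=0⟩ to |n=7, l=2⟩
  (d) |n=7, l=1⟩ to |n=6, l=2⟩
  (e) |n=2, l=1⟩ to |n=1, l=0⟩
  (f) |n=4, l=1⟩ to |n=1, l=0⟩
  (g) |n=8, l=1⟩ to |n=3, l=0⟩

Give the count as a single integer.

(a) allowed
(b) allowed
(c) forbidden — Δl = +2 (E1 requires Δl = ±1)
(d) allowed
(e) allowed
(f) allowed
(g) allowed
Total allowed: 6 of 7.

6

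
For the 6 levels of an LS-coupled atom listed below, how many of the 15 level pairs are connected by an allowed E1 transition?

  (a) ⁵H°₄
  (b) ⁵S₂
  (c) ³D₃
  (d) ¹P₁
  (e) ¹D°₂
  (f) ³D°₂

2

(a)–(b): forbidden (ΔL, ΔJ).
(a)–(c): forbidden (ΔS, ΔL).
(a)–(d): forbidden (ΔS, ΔL, ΔJ).
(a)–(e): forbidden (parity, ΔS, ΔL, ΔJ).
(a)–(f): forbidden (parity, ΔS, ΔL, ΔJ).
(b)–(c): forbidden (parity, ΔS, ΔL).
(b)–(d): forbidden (parity, ΔS).
(b)–(e): forbidden (ΔS, ΔL).
(b)–(f): forbidden (ΔS, ΔL).
(c)–(d): forbidden (parity, ΔS, ΔJ).
(c)–(e): forbidden (ΔS).
(c)–(f): allowed.
(d)–(e): allowed.
(d)–(f): forbidden (ΔS).
(e)–(f): forbidden (parity, ΔS).
Allowed pairs: 2 of 15.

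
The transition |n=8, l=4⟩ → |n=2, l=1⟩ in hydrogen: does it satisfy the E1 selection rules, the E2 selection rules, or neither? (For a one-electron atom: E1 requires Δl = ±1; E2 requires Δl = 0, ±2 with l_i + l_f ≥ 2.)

neither

Δl = 1 − 4 = -3; l_i + l_f = 5.
E1 (Δl = ±1): not satisfied.
E2 (Δl = 0,±2, l_i+l_f ≥ 2): not satisfied.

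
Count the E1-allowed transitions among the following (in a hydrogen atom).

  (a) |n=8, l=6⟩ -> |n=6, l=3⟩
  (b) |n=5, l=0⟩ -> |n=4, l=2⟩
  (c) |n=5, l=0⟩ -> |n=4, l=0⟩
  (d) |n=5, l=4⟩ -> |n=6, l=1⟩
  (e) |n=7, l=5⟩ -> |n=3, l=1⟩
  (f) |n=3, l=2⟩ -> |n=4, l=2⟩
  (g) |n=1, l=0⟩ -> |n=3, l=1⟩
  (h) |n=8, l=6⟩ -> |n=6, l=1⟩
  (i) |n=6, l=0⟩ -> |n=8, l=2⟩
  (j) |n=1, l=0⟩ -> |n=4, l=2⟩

1

(a) forbidden — Δl = -3 (E1 requires Δl = ±1)
(b) forbidden — Δl = +2 (E1 requires Δl = ±1)
(c) forbidden — Δl = +0 (E1 requires Δl = ±1)
(d) forbidden — Δl = -3 (E1 requires Δl = ±1)
(e) forbidden — Δl = -4 (E1 requires Δl = ±1)
(f) forbidden — Δl = +0 (E1 requires Δl = ±1)
(g) allowed
(h) forbidden — Δl = -5 (E1 requires Δl = ±1)
(i) forbidden — Δl = +2 (E1 requires Δl = ±1)
(j) forbidden — Δl = +2 (E1 requires Δl = ±1)
Total allowed: 1 of 10.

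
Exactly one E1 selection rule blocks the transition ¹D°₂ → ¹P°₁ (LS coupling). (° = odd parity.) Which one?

parity

ΔS = 0: S: 0 → 0 — satisfied.
ΔL = 0, ±1 (not L=0↔0): L: 2 → 1, ΔL = -1 — satisfied.
ΔJ = 0, ±1 (not J=0↔0): J: 2 → 1, ΔJ = -1 — satisfied.
Parity must change: odd → odd — violated.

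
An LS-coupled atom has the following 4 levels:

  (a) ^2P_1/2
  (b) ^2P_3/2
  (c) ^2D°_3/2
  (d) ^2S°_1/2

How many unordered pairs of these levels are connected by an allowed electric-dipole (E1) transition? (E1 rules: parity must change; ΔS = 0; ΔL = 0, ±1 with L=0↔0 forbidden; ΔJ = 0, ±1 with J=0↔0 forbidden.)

4

(a)–(b): forbidden (parity).
(a)–(c): allowed.
(a)–(d): allowed.
(b)–(c): allowed.
(b)–(d): allowed.
(c)–(d): forbidden (parity, ΔL).
Allowed pairs: 4 of 6.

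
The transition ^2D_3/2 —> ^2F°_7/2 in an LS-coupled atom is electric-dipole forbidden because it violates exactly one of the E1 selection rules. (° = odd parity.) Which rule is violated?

the ΔJ = 0, ±1 rule

Initial level: S=1/2, L=2, J=3/2, parity even. Final level: S=1/2, L=3, J=7/2, parity odd.
ΔS = 0: S: 1/2 → 1/2 — ✓.
ΔL = 0, ±1 (not L=0↔0): L: 2 → 3, ΔL = +1 — ✓.
ΔJ = 0, ±1 (not J=0↔0): J: 3/2 → 7/2, ΔJ = +2 — ✗.
Parity must change: even → odd — ✓.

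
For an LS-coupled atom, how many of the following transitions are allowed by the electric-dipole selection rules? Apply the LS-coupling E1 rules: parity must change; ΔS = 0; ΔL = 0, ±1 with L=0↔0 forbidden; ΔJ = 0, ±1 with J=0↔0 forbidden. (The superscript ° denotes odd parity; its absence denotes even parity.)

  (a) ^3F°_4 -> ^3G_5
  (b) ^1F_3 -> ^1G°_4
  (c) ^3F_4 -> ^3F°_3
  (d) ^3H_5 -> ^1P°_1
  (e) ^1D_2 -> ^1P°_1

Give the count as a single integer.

4

(a) allowed
(b) allowed
(c) allowed
(d) forbidden (ΔS, ΔL, ΔJ fail)
(e) allowed
Total allowed: 4 of 5.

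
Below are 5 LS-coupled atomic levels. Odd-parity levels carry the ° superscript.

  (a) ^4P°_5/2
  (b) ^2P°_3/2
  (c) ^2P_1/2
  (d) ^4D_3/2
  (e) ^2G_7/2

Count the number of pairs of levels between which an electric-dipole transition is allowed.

(a)–(b): forbidden (parity, ΔS).
(a)–(c): forbidden (ΔS, ΔJ).
(a)–(d): allowed.
(a)–(e): forbidden (ΔS, ΔL).
(b)–(c): allowed.
(b)–(d): forbidden (ΔS).
(b)–(e): forbidden (ΔL, ΔJ).
(c)–(d): forbidden (parity, ΔS).
(c)–(e): forbidden (parity, ΔL, ΔJ).
(d)–(e): forbidden (parity, ΔS, ΔL, ΔJ).
Allowed pairs: 2 of 10.

2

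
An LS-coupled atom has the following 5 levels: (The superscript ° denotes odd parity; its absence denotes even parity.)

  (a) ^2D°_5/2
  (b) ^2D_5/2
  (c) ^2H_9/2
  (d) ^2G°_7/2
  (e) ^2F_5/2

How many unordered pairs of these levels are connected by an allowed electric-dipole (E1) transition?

4

(a)–(b): allowed.
(a)–(c): forbidden (ΔL, ΔJ).
(a)–(d): forbidden (parity, ΔL).
(a)–(e): allowed.
(b)–(c): forbidden (parity, ΔL, ΔJ).
(b)–(d): forbidden (ΔL).
(b)–(e): forbidden (parity).
(c)–(d): allowed.
(c)–(e): forbidden (parity, ΔL, ΔJ).
(d)–(e): allowed.
Allowed pairs: 4 of 10.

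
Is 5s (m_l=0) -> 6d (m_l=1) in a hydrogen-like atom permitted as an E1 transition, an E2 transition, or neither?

E2

Δl = 2 − 0 = +2; l_i + l_f = 2.
Δm_l = +1.
E1 (Δl = ±1, |Δm_l| ≤ 1): not satisfied.
E2 (Δl = 0,±2, l_i+l_f ≥ 2, |Δm_l| ≤ 2): satisfied.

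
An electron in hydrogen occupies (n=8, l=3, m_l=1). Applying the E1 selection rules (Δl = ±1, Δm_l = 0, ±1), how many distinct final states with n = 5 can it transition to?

E1 requires Δl = ±1, so l_f ∈ {2, 4}; with 0 ≤ l_f ≤ n_f−1 = 4, the allowed l_f values are {2, 4}.
For l_f = 2: m_f ∈ {m_i−1, m_i, m_i+1} ∩ [−2, 2] = {0, 1, 2} → 3 states.
For l_f = 4: m_f ∈ {m_i−1, m_i, m_i+1} ∩ [−4, 4] = {0, 1, 2} → 3 states.
Total: 6.

6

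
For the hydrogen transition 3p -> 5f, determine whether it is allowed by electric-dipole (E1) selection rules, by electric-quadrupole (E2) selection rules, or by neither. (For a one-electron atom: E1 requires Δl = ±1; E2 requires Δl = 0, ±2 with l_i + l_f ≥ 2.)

Δl = 3 − 1 = +2; l_i + l_f = 4.
E1 (Δl = ±1): not satisfied.
E2 (Δl = 0,±2, l_i+l_f ≥ 2): satisfied.

E2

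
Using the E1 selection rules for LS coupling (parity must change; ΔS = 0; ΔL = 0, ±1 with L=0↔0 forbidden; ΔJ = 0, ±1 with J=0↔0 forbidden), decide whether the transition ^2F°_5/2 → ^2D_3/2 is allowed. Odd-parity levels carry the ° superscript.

allowed

Parity must change: odd → even — ✓.
ΔS = 0: S: 1/2 → 1/2 — ✓.
ΔL = 0, ±1 (not L=0↔0): L: 3 → 2, ΔL = -1 — ✓.
ΔJ = 0, ±1 (not J=0↔0): J: 5/2 → 3/2, ΔJ = -1 — ✓.
All four E1 rules are satisfied.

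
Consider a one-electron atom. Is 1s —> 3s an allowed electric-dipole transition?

forbidden

Δl = 0 − 0 = +0; the E1 rule Δl = ±1 is violated.
The transition is electric-dipole forbidden.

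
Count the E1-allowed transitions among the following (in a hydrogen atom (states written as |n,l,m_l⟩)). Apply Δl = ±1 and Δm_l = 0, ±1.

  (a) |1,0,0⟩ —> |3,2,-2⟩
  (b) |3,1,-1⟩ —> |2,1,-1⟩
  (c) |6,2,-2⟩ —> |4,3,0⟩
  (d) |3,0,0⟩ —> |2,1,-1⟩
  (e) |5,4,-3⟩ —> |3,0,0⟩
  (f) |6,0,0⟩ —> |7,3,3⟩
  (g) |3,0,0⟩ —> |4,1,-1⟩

2

(a) forbidden — Δl = +2 (E1 requires Δl = ±1); Δm_l = -2 (E1 requires Δm_l = 0, ±1)
(b) forbidden — Δl = +0 (E1 requires Δl = ±1)
(c) forbidden — Δm_l = +2 (E1 requires Δm_l = 0, ±1)
(d) allowed
(e) forbidden — Δl = -4 (E1 requires Δl = ±1); Δm_l = +3 (E1 requires Δm_l = 0, ±1)
(f) forbidden — Δl = +3 (E1 requires Δl = ±1); Δm_l = +3 (E1 requires Δm_l = 0, ±1)
(g) allowed
Total allowed: 2 of 7.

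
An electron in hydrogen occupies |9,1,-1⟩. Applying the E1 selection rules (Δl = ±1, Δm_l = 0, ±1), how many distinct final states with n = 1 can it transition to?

1

E1 requires Δl = ±1, so l_f ∈ {0, 2}; with 0 ≤ l_f ≤ n_f−1 = 0, the allowed l_f values are {0}.
For l_f = 0: m_f ∈ {m_i−1, m_i, m_i+1} ∩ [−0, 0] = {0} → 1 state.
Total: 1.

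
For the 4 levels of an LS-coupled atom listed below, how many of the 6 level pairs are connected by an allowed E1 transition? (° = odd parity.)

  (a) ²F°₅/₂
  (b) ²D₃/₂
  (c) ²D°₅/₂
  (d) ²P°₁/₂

3

(a)–(b): allowed.
(a)–(c): forbidden (parity).
(a)–(d): forbidden (parity, ΔL, ΔJ).
(b)–(c): allowed.
(b)–(d): allowed.
(c)–(d): forbidden (parity, ΔJ).
Allowed pairs: 3 of 6.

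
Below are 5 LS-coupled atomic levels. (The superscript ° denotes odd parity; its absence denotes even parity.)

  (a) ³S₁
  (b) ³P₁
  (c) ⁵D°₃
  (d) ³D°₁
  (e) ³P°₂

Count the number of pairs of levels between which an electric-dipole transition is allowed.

(a)–(b): forbidden (parity).
(a)–(c): forbidden (ΔS, ΔL, ΔJ).
(a)–(d): forbidden (ΔL).
(a)–(e): allowed.
(b)–(c): forbidden (ΔS, ΔJ).
(b)–(d): allowed.
(b)–(e): allowed.
(c)–(d): forbidden (parity, ΔS, ΔJ).
(c)–(e): forbidden (parity, ΔS).
(d)–(e): forbidden (parity).
Allowed pairs: 3 of 10.

3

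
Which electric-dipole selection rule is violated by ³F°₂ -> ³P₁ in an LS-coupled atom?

Initial level: S=1, L=3, J=2, parity odd. Final level: S=1, L=1, J=1, parity even.
Parity must change: odd → even — satisfied.
ΔS = 0: S: 1 → 1 — satisfied.
ΔL = 0, ±1 (not L=0↔0): L: 3 → 1, ΔL = -2 — violated.
ΔJ = 0, ±1 (not J=0↔0): J: 2 → 1, ΔJ = -1 — satisfied.

the ΔL = 0, ±1 rule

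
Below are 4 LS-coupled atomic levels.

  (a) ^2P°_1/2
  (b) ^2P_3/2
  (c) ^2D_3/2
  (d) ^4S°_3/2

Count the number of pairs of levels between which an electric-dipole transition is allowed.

2

(a)–(b): allowed.
(a)–(c): allowed.
(a)–(d): forbidden (parity, ΔS).
(b)–(c): forbidden (parity).
(b)–(d): forbidden (ΔS).
(c)–(d): forbidden (ΔS, ΔL).
Allowed pairs: 2 of 6.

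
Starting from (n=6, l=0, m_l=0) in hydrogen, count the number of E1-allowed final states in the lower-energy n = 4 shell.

E1 requires Δl = ±1, so l_f ∈ {-1, 1}; with 0 ≤ l_f ≤ n_f−1 = 3, the allowed l_f values are {1}.
For l_f = 1: m_f ∈ {m_i−1, m_i, m_i+1} ∩ [−1, 1] = {-1, 0, 1} → 3 states.
Total: 3.

3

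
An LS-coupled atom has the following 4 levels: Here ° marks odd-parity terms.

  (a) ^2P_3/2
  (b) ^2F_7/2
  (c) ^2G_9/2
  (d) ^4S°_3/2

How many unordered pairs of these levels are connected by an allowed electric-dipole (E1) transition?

(a)–(b): forbidden (parity, ΔL, ΔJ).
(a)–(c): forbidden (parity, ΔL, ΔJ).
(a)–(d): forbidden (ΔS).
(b)–(c): forbidden (parity).
(b)–(d): forbidden (ΔS, ΔL, ΔJ).
(c)–(d): forbidden (ΔS, ΔL, ΔJ).
Allowed pairs: 0 of 6.

0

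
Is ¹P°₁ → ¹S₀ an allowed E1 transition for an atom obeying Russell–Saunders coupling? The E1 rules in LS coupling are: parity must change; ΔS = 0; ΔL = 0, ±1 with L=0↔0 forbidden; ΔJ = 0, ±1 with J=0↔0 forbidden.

Initial level: S=0, L=1, J=1, parity odd. Final level: S=0, L=0, J=0, parity even.
Parity must change: odd → even — ok.
ΔS = 0: S: 0 → 0 — ok.
ΔL = 0, ±1 (not L=0↔0): L: 1 → 0, ΔL = -1 — ok.
ΔJ = 0, ±1 (not J=0↔0): J: 1 → 0, ΔJ = -1 — ok.
All four E1 rules are satisfied.

allowed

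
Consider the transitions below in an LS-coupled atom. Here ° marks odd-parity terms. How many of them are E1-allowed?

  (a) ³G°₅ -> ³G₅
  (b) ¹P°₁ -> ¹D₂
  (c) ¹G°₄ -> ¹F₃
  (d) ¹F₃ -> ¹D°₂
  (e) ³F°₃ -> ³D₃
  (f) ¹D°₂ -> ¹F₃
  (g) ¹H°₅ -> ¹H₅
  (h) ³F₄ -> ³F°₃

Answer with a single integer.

(a) allowed
(b) allowed
(c) allowed
(d) allowed
(e) allowed
(f) allowed
(g) allowed
(h) allowed
Total allowed: 8 of 8.

8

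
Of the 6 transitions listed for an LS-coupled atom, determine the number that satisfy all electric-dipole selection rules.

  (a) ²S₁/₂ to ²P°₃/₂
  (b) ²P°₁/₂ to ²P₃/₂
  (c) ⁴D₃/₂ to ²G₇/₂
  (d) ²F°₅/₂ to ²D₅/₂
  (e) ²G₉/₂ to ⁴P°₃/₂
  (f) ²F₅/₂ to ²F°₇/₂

4

(a) allowed
(b) allowed
(c) forbidden (parity, ΔS, ΔL, ΔJ fail)
(d) allowed
(e) forbidden (ΔS, ΔL, ΔJ fail)
(f) allowed
Total allowed: 4 of 6.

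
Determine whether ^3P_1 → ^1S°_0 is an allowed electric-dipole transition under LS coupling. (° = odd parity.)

Initial level: S=1, L=1, J=1, parity even. Final level: S=0, L=0, J=0, parity odd.
Parity must change: even → odd — ok.
ΔS = 0: S: 1 → 0 — fails.
ΔL = 0, ±1 (not L=0↔0): L: 1 → 0, ΔL = -1 — ok.
ΔJ = 0, ±1 (not J=0↔0): J: 1 → 0, ΔJ = -1 — ok.
Rule(s) violated: ΔS.

forbidden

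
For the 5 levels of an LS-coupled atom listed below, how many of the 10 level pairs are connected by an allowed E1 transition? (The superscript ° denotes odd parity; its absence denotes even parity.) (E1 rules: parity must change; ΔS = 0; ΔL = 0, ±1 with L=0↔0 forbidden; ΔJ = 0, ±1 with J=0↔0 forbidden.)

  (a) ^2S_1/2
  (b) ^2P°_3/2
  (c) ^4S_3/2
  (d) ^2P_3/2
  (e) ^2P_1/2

3

(a)–(b): allowed.
(a)–(c): forbidden (parity, ΔS, ΔL).
(a)–(d): forbidden (parity).
(a)–(e): forbidden (parity).
(b)–(c): forbidden (ΔS).
(b)–(d): allowed.
(b)–(e): allowed.
(c)–(d): forbidden (parity, ΔS).
(c)–(e): forbidden (parity, ΔS).
(d)–(e): forbidden (parity).
Allowed pairs: 3 of 10.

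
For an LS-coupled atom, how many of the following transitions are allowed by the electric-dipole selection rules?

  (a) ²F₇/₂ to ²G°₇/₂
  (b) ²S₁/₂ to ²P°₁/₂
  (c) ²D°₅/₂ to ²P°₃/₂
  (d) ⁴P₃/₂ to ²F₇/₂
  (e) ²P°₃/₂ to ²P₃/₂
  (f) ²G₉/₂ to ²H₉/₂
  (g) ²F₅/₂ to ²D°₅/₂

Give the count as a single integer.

4

(a) allowed
(b) allowed
(c) forbidden (parity fails)
(d) forbidden (parity, ΔS, ΔL, ΔJ fail)
(e) allowed
(f) forbidden (parity fails)
(g) allowed
Total allowed: 4 of 7.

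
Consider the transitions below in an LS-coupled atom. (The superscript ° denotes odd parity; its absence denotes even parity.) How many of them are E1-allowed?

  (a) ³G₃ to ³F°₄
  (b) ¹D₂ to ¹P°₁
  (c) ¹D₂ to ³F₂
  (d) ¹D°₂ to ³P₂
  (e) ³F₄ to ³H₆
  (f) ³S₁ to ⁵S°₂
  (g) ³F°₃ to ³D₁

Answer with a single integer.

2

(a) allowed
(b) allowed
(c) forbidden (parity, ΔS fail)
(d) forbidden (ΔS fails)
(e) forbidden (parity, ΔL, ΔJ fail)
(f) forbidden (ΔS, ΔL fail)
(g) forbidden (ΔJ fails)
Total allowed: 2 of 7.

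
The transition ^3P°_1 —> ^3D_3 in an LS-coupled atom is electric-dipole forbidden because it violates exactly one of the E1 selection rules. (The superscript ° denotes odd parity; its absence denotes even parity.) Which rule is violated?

the ΔJ = 0, ±1 rule

Parity must change: odd → even — passes.
ΔS = 0: S: 1 → 1 — passes.
ΔJ = 0, ±1 (not J=0↔0): J: 1 → 3, ΔJ = +2 — fails.
ΔL = 0, ±1 (not L=0↔0): L: 1 → 2, ΔL = +1 — passes.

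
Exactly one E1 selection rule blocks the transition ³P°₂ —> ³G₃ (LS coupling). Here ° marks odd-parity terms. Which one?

Reading off the term symbols: S 1→1, L 1→4, J 2→3, parity odd→even.
Parity must change: odd → even — ok.
ΔS = 0: S: 1 → 1 — ok.
ΔL = 0, ±1 (not L=0↔0): L: 1 → 4, ΔL = +3 — fails.
ΔJ = 0, ±1 (not J=0↔0): J: 2 → 3, ΔJ = +1 — ok.

the ΔL = 0, ±1 rule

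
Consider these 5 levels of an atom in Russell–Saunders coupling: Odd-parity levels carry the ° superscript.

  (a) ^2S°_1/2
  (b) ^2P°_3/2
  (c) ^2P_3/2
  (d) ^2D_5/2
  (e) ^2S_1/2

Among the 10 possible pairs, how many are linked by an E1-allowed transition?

(a)–(b): forbidden (parity).
(a)–(c): allowed.
(a)–(d): forbidden (ΔL, ΔJ).
(a)–(e): forbidden (ΔL).
(b)–(c): allowed.
(b)–(d): allowed.
(b)–(e): allowed.
(c)–(d): forbidden (parity).
(c)–(e): forbidden (parity).
(d)–(e): forbidden (parity, ΔL, ΔJ).
Allowed pairs: 4 of 10.

4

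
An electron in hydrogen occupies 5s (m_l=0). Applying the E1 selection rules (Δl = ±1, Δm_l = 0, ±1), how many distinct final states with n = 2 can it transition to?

3

E1 requires Δl = ±1, so l_f ∈ {-1, 1}; with 0 ≤ l_f ≤ n_f−1 = 1, the allowed l_f values are {1}.
For l_f = 1: m_f ∈ {m_i−1, m_i, m_i+1} ∩ [−1, 1] = {-1, 0, 1} → 3 states.
Total: 3.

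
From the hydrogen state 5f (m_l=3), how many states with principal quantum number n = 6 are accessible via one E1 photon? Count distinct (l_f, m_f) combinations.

4

E1 requires Δl = ±1, so l_f ∈ {2, 4}; with 0 ≤ l_f ≤ n_f−1 = 5, the allowed l_f values are {2, 4}.
For l_f = 2: m_f ∈ {m_i−1, m_i, m_i+1} ∩ [−2, 2] = {2} → 1 state.
For l_f = 4: m_f ∈ {m_i−1, m_i, m_i+1} ∩ [−4, 4] = {2, 3, 4} → 3 states.
Total: 4.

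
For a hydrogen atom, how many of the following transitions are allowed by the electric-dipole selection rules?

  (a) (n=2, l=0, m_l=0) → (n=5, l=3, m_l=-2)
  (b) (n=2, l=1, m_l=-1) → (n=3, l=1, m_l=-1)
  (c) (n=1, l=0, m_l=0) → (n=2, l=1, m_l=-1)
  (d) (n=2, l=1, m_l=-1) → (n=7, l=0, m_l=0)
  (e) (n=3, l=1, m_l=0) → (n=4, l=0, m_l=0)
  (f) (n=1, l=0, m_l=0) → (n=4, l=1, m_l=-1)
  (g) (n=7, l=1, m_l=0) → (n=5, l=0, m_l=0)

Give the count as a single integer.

(a) forbidden — Δl = +3 (E1 requires Δl = ±1); Δm_l = -2 (E1 requires Δm_l = 0, ±1)
(b) forbidden — Δl = +0 (E1 requires Δl = ±1)
(c) allowed
(d) allowed
(e) allowed
(f) allowed
(g) allowed
Total allowed: 5 of 7.

5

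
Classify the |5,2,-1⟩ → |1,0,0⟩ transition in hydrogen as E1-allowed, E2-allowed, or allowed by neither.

Δl = 0 − 2 = -2; l_i + l_f = 2.
Δm_l = +1.
E1 (Δl = ±1, |Δm_l| ≤ 1): not satisfied.
E2 (Δl = 0,±2, l_i+l_f ≥ 2, |Δm_l| ≤ 2): satisfied.

E2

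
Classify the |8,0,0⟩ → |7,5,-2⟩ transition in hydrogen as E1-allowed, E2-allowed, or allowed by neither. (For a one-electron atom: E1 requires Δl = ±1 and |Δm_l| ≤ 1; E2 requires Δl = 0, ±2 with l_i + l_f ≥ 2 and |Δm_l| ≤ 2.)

neither

Δl = 5 − 0 = +5; l_i + l_f = 5.
Δm_l = -2.
E1 (Δl = ±1, |Δm_l| ≤ 1): not satisfied.
E2 (Δl = 0,±2, l_i+l_f ≥ 2, |Δm_l| ≤ 2): not satisfied.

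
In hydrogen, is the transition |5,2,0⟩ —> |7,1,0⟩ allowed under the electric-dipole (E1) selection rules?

allowed

l: 2 → 1 (Δl = -1). Δl = ±1 ok.
m_l: 0 → 0 (Δm_l = +0). |Δm_l| ≤ 1 ok.
All E1 selection rules are satisfied.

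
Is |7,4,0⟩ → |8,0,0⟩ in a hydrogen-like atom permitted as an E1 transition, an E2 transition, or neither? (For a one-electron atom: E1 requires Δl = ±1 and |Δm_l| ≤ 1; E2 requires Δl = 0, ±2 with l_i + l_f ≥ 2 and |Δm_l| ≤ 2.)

Δl = 0 − 4 = -4; l_i + l_f = 4.
Δm_l = +0.
E1 (Δl = ±1, |Δm_l| ≤ 1): not satisfied.
E2 (Δl = 0,±2, l_i+l_f ≥ 2, |Δm_l| ≤ 2): not satisfied.

neither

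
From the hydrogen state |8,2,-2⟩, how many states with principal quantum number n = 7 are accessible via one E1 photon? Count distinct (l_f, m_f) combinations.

E1 requires Δl = ±1, so l_f ∈ {1, 3}; with 0 ≤ l_f ≤ n_f−1 = 6, the allowed l_f values are {1, 3}.
For l_f = 1: m_f ∈ {m_i−1, m_i, m_i+1} ∩ [−1, 1] = {-1} → 1 state.
For l_f = 3: m_f ∈ {m_i−1, m_i, m_i+1} ∩ [−3, 3] = {-3, -2, -1} → 3 states.
Total: 4.

4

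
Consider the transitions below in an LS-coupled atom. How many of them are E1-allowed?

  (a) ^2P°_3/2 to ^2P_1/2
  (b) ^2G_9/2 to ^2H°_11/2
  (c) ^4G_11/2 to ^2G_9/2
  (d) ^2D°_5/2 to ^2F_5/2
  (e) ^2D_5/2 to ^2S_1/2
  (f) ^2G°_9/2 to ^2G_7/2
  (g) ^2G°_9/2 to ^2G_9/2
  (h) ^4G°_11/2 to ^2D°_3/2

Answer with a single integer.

(a) allowed
(b) allowed
(c) forbidden (parity, ΔS fail)
(d) allowed
(e) forbidden (parity, ΔL, ΔJ fail)
(f) allowed
(g) allowed
(h) forbidden (parity, ΔS, ΔL, ΔJ fail)
Total allowed: 5 of 8.

5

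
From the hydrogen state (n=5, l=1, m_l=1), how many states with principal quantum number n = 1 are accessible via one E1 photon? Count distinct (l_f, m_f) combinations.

E1 requires Δl = ±1, so l_f ∈ {0, 2}; with 0 ≤ l_f ≤ n_f−1 = 0, the allowed l_f values are {0}.
For l_f = 0: m_f ∈ {m_i−1, m_i, m_i+1} ∩ [−0, 0] = {0} → 1 state.
Total: 1.

1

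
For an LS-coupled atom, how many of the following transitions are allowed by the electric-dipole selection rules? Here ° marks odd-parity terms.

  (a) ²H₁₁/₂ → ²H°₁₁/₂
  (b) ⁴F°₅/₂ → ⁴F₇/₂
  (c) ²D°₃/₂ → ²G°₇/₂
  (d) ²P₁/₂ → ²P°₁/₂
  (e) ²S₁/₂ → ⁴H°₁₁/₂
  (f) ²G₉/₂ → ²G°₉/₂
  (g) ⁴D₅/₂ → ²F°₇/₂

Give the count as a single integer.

(a) allowed
(b) allowed
(c) forbidden (parity, ΔL, ΔJ fail)
(d) allowed
(e) forbidden (ΔS, ΔL, ΔJ fail)
(f) allowed
(g) forbidden (ΔS fails)
Total allowed: 4 of 7.

4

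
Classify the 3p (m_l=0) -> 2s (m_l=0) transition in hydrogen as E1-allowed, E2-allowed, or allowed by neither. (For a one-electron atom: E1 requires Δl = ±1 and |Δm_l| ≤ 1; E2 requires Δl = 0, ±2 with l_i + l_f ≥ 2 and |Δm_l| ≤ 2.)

Δl = 0 − 1 = -1; l_i + l_f = 1.
Δm_l = +0.
E1 (Δl = ±1, |Δm_l| ≤ 1): satisfied.
E2 (Δl = 0,±2, l_i+l_f ≥ 2, |Δm_l| ≤ 2): not satisfied.

E1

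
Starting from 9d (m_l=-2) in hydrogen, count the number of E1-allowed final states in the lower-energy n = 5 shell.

4

E1 requires Δl = ±1, so l_f ∈ {1, 3}; with 0 ≤ l_f ≤ n_f−1 = 4, the allowed l_f values are {1, 3}.
For l_f = 1: m_f ∈ {m_i−1, m_i, m_i+1} ∩ [−1, 1] = {-1} → 1 state.
For l_f = 3: m_f ∈ {m_i−1, m_i, m_i+1} ∩ [−3, 3] = {-3, -2, -1} → 3 states.
Total: 4.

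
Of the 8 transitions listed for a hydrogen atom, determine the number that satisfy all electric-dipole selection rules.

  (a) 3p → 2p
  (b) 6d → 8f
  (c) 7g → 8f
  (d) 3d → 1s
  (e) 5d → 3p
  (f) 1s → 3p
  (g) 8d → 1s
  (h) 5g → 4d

4

(a) forbidden — Δl = +0 (E1 requires Δl = ±1)
(b) allowed
(c) allowed
(d) forbidden — Δl = -2 (E1 requires Δl = ±1)
(e) allowed
(f) allowed
(g) forbidden — Δl = -2 (E1 requires Δl = ±1)
(h) forbidden — Δl = -2 (E1 requires Δl = ±1)
Total allowed: 4 of 8.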